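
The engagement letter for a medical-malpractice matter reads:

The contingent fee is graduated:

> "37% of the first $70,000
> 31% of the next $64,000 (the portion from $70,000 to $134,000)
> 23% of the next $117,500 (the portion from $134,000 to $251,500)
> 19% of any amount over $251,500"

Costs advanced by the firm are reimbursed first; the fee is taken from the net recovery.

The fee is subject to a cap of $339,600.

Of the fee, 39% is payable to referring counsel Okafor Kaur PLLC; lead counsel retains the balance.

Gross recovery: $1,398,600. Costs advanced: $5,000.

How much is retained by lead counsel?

Fee base (net of costs): $1,398,600 − $5,000 = $1,393,600
First $70,000 at 37% = $25,900.00
Next $64,000 at 31% = $19,840.00
Next $117,500 at 23% = $27,025.00
Remaining $1,142,100 at 19% = $216,999.00
Fee: $25,900.00 + $19,840.00 + $27,025.00 + $216,999.00 = $289,764.00
$289,764.00 is under the $339,600 cap.
Referral share: 39% of $289,764.00 = $113,007.96; lead counsel retains $289,764.00 − $113,007.96 = $176,756.04.

$176,756.04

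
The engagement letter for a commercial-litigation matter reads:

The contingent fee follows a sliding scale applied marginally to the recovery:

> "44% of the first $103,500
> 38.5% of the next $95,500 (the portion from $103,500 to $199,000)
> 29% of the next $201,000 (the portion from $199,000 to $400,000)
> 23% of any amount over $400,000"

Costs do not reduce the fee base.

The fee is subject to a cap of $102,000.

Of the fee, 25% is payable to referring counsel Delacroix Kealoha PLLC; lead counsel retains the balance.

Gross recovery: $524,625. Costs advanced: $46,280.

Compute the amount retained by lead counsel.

Fee base is the gross recovery, $524,625; costs are reimbursed separately.
First $103,500 at 44% = $45,540.00
Next $95,500 at 38.5% = $36,767.50
Next $201,000 at 29% = $58,290.00
Remaining $124,625 at 23% = $28,663.75
Fee: $45,540.00 + $36,767.50 + $58,290.00 + $28,663.75 = $169,261.25
$169,261.25 exceeds the $102,000 cap, so the fee is capped at $102,000.00.
Referral share: 25% of $102,000.00 = $25,500.00; lead counsel retains $102,000.00 − $25,500.00 = $76,500.00.

$76,500.00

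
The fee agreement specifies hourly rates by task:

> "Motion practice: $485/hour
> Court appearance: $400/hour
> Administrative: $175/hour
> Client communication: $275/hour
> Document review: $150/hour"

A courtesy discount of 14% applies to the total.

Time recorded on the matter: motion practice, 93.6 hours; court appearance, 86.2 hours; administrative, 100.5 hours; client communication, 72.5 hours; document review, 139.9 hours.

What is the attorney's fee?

$119,011.96

Motion practice: 93.6 × $485 = $45,396.00
Court appearance: 86.2 × $400 = $34,480.00
Administrative: 100.5 × $175 = $17,587.50
Client communication: 72.5 × $275 = $19,937.50
Document review: 139.9 × $150 = $20,985.00
Subtotal: $138,386.00
Less 14% discount: −$19,374.04
Total: $138,386.00 − $19,374.04 = $119,011.96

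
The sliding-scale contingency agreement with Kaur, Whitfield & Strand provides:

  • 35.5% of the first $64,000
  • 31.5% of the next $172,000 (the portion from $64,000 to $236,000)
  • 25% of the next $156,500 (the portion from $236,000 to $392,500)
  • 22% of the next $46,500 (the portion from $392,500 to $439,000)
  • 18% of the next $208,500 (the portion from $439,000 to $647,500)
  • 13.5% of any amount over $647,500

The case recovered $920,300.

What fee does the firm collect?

First $64,000 at 35.5% = $22,720.00
Next $172,000 at 31.5% = $54,180.00
Next $156,500 at 25% = $39,125.00
Next $46,500 at 22% = $10,230.00
Next $208,500 at 18% = $37,530.00
Remaining $272,800 at 13.5% = $36,828.00
Fee: $22,720.00 + $54,180.00 + $39,125.00 + $10,230.00 + $37,530.00 + $36,828.00 = $200,613.00

$200,613.00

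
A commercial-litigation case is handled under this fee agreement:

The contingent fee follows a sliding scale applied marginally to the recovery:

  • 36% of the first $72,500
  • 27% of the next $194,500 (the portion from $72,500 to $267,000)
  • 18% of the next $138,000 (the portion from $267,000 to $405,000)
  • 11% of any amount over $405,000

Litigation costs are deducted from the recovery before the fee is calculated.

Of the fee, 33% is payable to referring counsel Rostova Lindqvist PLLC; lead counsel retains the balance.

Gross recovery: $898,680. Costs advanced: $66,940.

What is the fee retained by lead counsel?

Fee base (net of costs): $898,680 − $66,940 = $831,740
First $72,500 at 36% = $26,100.00
Next $194,500 at 27% = $52,515.00
Next $138,000 at 18% = $24,840.00
Remaining $426,740 at 11% = $46,941.40
Fee: $26,100.00 + $52,515.00 + $24,840.00 + $46,941.40 = $150,396.40
Referral share: 33% of $150,396.40 = $49,630.81; lead counsel retains $150,396.40 − $49,630.81 = $100,765.59.

$100,765.59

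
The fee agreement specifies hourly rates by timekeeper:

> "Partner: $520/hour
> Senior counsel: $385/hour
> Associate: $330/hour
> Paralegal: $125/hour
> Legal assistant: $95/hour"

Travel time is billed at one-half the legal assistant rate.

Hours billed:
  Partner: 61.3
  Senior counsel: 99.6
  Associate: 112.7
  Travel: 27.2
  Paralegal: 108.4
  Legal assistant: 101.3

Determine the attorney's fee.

Partner: 61.3 × $520 = $31,876.00
Senior counsel: 99.6 × $385 = $38,346.00
Associate: 112.7 × $330 = $37,191.00
Paralegal: 108.4 × $125 = $13,550.00
Legal assistant: 101.3 × $95 = $9,623.50
Subtotal: $31,876.00 + $38,346.00 + $37,191.00 + $13,550.00 + $9,623.50 = $130,586.50
Travel: 27.2 × ($95 ÷ 2) = 27.2 × $47.50 = $1,292.00
Total: $130,586.50 + $1,292.00 = $131,878.50

$131,878.50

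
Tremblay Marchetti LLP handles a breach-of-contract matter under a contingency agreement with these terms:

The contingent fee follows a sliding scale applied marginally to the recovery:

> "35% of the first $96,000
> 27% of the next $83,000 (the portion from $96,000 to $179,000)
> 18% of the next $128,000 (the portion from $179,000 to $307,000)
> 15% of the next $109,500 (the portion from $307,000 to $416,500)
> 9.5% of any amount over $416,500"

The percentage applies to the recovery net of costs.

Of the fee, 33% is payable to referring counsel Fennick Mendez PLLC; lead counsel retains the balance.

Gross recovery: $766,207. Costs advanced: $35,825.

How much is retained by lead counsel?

Fee base (net of costs): $766,207 − $35,825 = $730,382
First $96,000 at 35% = $33,600.00
Next $83,000 at 27% = $22,410.00
Next $128,000 at 18% = $23,040.00
Next $109,500 at 15% = $16,425.00
Remaining $313,882 at 9.5% = $29,818.79
Fee: $33,600.00 + $22,410.00 + $23,040.00 + $16,425.00 + $29,818.79 = $125,293.79
Referral share: 33% of $125,293.79 = $41,346.95; lead counsel retains $125,293.79 − $41,346.95 = $83,946.84.

$83,946.84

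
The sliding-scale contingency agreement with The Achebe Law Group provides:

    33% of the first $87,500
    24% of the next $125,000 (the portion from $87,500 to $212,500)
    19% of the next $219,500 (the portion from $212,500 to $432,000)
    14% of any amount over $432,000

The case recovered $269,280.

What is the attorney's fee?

$69,663.20

First $87,500 at 33% = $28,875.00
Next $125,000 at 24% = $30,000.00
Remaining $56,780 at 19% = $10,788.20
Fee: $28,875.00 + $30,000.00 + $10,788.20 = $69,663.20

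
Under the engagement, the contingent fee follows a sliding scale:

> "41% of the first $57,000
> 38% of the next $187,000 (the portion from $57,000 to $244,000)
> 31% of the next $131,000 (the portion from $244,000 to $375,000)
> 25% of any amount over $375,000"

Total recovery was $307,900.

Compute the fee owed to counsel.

$114,239.00

First $57,000 at 41% = $23,370.00
Next $187,000 at 38% = $71,060.00
Remaining $63,900 at 31% = $19,809.00
Fee: $23,370.00 + $71,060.00 + $19,809.00 = $114,239.00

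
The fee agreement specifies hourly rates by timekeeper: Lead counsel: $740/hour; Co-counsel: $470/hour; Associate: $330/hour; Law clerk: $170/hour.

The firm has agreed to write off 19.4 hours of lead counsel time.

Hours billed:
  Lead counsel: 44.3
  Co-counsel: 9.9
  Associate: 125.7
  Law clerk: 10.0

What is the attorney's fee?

$66,260.00

Lead counsel: 44.3 × $740 = $32,782.00
Co-counsel: 9.9 × $470 = $4,653.00
Associate: 125.7 × $330 = $41,481.00
Law clerk: 10.0 × $170 = $1,700.00
Subtotal: $80,616.00
Write-off: 19.4 × $740 = $14,356.00
Total: $80,616.00 − $14,356.00 = $66,260.00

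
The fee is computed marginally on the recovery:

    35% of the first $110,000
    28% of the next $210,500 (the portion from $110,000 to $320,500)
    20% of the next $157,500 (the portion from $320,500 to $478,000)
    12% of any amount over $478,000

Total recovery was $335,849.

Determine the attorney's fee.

First $110,000 at 35% = $38,500.00
Next $210,500 at 28% = $58,940.00
Remaining $15,349 at 20% = $3,069.80
Fee: $38,500.00 + $58,940.00 + $3,069.80 = $100,509.80

$100,509.80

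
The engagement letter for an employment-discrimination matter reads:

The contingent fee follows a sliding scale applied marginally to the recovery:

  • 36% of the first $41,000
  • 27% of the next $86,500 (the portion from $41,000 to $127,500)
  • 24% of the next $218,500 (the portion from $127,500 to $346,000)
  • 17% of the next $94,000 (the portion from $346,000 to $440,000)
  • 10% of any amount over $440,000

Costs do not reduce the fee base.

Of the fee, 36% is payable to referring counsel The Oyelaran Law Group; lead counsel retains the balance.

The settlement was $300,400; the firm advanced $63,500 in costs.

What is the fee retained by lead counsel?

$50,951.04

Fee base is the gross recovery, $300,400; costs are reimbursed separately.
First $41,000 at 36% = $14,760.00
Next $86,500 at 27% = $23,355.00
Remaining $172,900 at 24% = $41,496.00
Fee: $14,760.00 + $23,355.00 + $41,496.00 = $79,611.00
Referral share: 36% of $79,611.00 = $28,659.96; lead counsel retains $79,611.00 − $28,659.96 = $50,951.04.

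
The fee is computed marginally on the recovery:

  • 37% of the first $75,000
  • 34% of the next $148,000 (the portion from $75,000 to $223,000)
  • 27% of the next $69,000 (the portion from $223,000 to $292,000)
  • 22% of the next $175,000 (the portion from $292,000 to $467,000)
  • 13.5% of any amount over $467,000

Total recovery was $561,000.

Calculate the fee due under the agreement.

$147,890.00

First $75,000 at 37% = $27,750.00
Next $148,000 at 34% = $50,320.00
Next $69,000 at 27% = $18,630.00
Next $175,000 at 22% = $38,500.00
Remaining $94,000 at 13.5% = $12,690.00
Fee: $27,750.00 + $50,320.00 + $18,630.00 + $38,500.00 + $12,690.00 = $147,890.00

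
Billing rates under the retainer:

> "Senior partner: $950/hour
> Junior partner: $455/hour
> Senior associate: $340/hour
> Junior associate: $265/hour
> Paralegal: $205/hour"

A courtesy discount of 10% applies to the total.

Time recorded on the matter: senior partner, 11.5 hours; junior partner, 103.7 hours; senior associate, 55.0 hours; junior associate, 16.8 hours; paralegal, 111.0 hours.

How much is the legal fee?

Senior partner: 11.5 × $950 = $10,925.00
Junior partner: 103.7 × $455 = $47,183.50
Senior associate: 55.0 × $340 = $18,700.00
Junior associate: 16.8 × $265 = $4,452.00
Paralegal: 111.0 × $205 = $22,755.00
Subtotal: $104,015.50
Less 10% discount: −$10,401.55
Total: $104,015.50 − $10,401.55 = $93,613.95

$93,613.95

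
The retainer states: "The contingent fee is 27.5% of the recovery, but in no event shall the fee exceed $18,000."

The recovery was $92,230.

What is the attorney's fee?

27.5% of $92,230 = $25,363.25
That exceeds the $18,000 cap, so the fee is capped at $18,000.

$18,000.00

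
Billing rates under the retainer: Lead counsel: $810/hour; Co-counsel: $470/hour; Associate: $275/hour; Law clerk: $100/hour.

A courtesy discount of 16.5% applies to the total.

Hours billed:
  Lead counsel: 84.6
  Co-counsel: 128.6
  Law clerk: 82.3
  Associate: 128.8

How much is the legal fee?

$144,136.03

Lead counsel: 84.6 × $810 = $68,526.00
Co-counsel: 128.6 × $470 = $60,442.00
Associate: 128.8 × $275 = $35,420.00
Law clerk: 82.3 × $100 = $8,230.00
Subtotal: $172,618.00
Less 16.5% discount: −$28,481.97
Total: $172,618.00 − $28,481.97 = $144,136.03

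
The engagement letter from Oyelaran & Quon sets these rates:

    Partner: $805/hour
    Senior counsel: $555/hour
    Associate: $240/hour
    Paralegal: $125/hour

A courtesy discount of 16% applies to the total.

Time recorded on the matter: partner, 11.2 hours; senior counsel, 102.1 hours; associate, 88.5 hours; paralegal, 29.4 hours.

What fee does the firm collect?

$76,101.06

Partner: 11.2 × $805 = $9,016.00
Senior counsel: 102.1 × $555 = $56,665.50
Associate: 88.5 × $240 = $21,240.00
Paralegal: 29.4 × $125 = $3,675.00
Subtotal: $90,596.50
Less 16% discount: −$14,495.44
Total: $90,596.50 − $14,495.44 = $76,101.06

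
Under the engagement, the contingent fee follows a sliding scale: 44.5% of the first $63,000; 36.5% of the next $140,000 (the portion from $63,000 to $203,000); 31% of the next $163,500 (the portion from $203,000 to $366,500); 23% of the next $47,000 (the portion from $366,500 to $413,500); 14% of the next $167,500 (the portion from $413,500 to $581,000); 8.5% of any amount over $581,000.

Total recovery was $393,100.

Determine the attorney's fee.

First $63,000 at 44.5% = $28,035.00
Next $140,000 at 36.5% = $51,100.00
Next $163,500 at 31% = $50,685.00
Remaining $26,600 at 23% = $6,118.00
Fee: $28,035.00 + $51,100.00 + $50,685.00 + $6,118.00 = $135,938.00

$135,938.00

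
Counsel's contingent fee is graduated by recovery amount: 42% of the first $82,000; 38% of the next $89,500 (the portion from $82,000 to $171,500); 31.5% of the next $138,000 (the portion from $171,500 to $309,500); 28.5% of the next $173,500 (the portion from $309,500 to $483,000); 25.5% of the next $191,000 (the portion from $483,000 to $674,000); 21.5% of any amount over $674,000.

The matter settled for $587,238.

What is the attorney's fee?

$187,948.19

First $82,000 at 42% = $34,440.00
Next $89,500 at 38% = $34,010.00
Next $138,000 at 31.5% = $43,470.00
Next $173,500 at 28.5% = $49,447.50
Remaining $104,238 at 25.5% = $26,580.69
Fee: $34,440.00 + $34,010.00 + $43,470.00 + $49,447.50 + $26,580.69 = $187,948.19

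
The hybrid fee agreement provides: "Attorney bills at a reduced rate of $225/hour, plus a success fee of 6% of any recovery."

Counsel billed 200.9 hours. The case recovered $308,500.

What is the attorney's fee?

Hourly: 200.9 × $225 = $45,202.50
Success fee: 6% of $308,500 = $18,510.00
Total: $45,202.50 + $18,510.00 = $63,712.50

$63,712.50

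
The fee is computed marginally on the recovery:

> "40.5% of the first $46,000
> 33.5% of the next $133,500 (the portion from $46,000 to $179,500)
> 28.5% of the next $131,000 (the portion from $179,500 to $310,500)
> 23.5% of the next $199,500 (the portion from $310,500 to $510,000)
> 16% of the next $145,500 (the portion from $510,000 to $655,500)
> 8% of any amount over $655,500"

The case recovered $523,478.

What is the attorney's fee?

$149,726.48

First $46,000 at 40.5% = $18,630.00
Next $133,500 at 33.5% = $44,722.50
Next $131,000 at 28.5% = $37,335.00
Next $199,500 at 23.5% = $46,882.50
Remaining $13,478 at 16% = $2,156.48
Fee: $18,630.00 + $44,722.50 + $37,335.00 + $46,882.50 + $2,156.48 = $149,726.48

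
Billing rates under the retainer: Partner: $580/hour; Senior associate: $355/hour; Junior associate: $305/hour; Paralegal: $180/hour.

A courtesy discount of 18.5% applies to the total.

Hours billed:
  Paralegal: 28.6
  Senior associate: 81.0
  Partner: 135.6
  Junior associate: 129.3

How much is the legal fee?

$123,869.81

Partner: 135.6 × $580 = $78,648.00
Senior associate: 81.0 × $355 = $28,755.00
Junior associate: 129.3 × $305 = $39,436.50
Paralegal: 28.6 × $180 = $5,148.00
Subtotal: $151,987.50
Less 18.5% discount: −$28,117.69
Total: $151,987.50 − $28,117.69 = $123,869.81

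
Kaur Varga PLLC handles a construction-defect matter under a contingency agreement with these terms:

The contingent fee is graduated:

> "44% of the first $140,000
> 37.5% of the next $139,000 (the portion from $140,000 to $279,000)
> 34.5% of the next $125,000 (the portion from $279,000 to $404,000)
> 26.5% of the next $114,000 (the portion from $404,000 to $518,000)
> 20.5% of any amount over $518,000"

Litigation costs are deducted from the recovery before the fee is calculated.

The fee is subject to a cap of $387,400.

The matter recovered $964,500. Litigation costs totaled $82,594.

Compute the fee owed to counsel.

Fee base (net of costs): $964,500 − $82,594 = $881,906
First $140,000 at 44% = $61,600.00
Next $139,000 at 37.5% = $52,125.00
Next $125,000 at 34.5% = $43,125.00
Next $114,000 at 26.5% = $30,210.00
Remaining $363,906 at 20.5% = $74,600.73
Fee: $61,600.00 + $52,125.00 + $43,125.00 + $30,210.00 + $74,600.73 = $261,660.73
$261,660.73 is under the $387,400 cap.

$261,660.73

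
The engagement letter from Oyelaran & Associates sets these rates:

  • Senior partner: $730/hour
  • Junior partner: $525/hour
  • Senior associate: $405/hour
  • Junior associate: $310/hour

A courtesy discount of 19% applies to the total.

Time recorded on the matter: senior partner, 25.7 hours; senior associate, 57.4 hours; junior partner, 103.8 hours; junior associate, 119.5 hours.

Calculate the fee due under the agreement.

Senior partner: 25.7 × $730 = $18,761.00
Junior partner: 103.8 × $525 = $54,495.00
Senior associate: 57.4 × $405 = $23,247.00
Junior associate: 119.5 × $310 = $37,045.00
Subtotal: $133,548.00
Less 19% discount: −$25,374.12
Total: $133,548.00 − $25,374.12 = $108,173.88

$108,173.88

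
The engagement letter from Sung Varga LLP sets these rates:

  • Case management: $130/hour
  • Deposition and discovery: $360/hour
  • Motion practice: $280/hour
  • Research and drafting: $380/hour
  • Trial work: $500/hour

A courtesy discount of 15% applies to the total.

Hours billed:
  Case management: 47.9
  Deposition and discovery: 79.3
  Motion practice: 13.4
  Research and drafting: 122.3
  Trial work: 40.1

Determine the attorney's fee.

$89,293.35

Case management: 47.9 × $130 = $6,227.00
Deposition and discovery: 79.3 × $360 = $28,548.00
Motion practice: 13.4 × $280 = $3,752.00
Research and drafting: 122.3 × $380 = $46,474.00
Trial work: 40.1 × $500 = $20,050.00
Subtotal: $105,051.00
Less 15% discount: −$15,757.65
Total: $105,051.00 − $15,757.65 = $89,293.35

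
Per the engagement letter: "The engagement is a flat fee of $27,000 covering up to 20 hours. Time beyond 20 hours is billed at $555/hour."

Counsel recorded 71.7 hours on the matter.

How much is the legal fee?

$55,693.50

Flat fee: $27,000.00
Excess hours: 71.7 − 20 = 51.7
Overrun: 51.7 × $555 = $28,693.50
Total: $27,000.00 + $28,693.50 = $55,693.50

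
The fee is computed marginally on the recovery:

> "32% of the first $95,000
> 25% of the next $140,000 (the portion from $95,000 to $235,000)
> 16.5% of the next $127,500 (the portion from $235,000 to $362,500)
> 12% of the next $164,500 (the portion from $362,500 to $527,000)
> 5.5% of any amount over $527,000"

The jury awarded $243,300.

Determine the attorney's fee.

$66,769.50

First $95,000 at 32% = $30,400.00
Next $140,000 at 25% = $35,000.00
Remaining $8,300 at 16.5% = $1,369.50
Fee: $30,400.00 + $35,000.00 + $1,369.50 = $66,769.50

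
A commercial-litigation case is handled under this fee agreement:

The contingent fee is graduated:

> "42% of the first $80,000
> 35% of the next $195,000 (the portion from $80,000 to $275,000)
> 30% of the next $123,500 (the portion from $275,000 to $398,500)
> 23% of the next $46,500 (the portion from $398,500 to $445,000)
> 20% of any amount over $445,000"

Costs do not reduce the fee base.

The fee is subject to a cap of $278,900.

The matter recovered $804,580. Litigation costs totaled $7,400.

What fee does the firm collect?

$221,511.00

Fee base is the gross recovery, $804,580; costs are reimbursed separately.
First $80,000 at 42% = $33,600.00
Next $195,000 at 35% = $68,250.00
Next $123,500 at 30% = $37,050.00
Next $46,500 at 23% = $10,695.00
Remaining $359,580 at 20% = $71,916.00
Fee: $33,600.00 + $68,250.00 + $37,050.00 + $10,695.00 + $71,916.00 = $221,511.00
$221,511.00 is under the $278,900 cap.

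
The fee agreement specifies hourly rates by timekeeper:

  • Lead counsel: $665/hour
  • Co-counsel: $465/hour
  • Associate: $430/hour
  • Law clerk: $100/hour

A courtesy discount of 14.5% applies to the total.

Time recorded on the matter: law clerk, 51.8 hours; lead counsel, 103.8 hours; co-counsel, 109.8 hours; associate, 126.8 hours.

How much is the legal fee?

Lead counsel: 103.8 × $665 = $69,027.00
Co-counsel: 109.8 × $465 = $51,057.00
Associate: 126.8 × $430 = $54,524.00
Law clerk: 51.8 × $100 = $5,180.00
Subtotal: $179,788.00
Less 14.5% discount: −$26,069.26
Total: $179,788.00 − $26,069.26 = $153,718.74

$153,718.74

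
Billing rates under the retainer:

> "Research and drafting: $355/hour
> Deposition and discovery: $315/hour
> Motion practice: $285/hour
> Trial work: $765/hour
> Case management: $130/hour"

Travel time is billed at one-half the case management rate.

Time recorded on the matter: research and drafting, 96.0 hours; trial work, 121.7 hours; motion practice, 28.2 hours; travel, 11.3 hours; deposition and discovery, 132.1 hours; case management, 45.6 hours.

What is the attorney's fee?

$183,491.50

Research and drafting: 96.0 × $355 = $34,080.00
Deposition and discovery: 132.1 × $315 = $41,611.50
Motion practice: 28.2 × $285 = $8,037.00
Trial work: 121.7 × $765 = $93,100.50
Case management: 45.6 × $130 = $5,928.00
Subtotal: $34,080.00 + $41,611.50 + $8,037.00 + $93,100.50 + $5,928.00 = $182,757.00
Travel: 11.3 × ($130 ÷ 2) = 11.3 × $65.00 = $734.50
Total: $182,757.00 + $734.50 = $183,491.50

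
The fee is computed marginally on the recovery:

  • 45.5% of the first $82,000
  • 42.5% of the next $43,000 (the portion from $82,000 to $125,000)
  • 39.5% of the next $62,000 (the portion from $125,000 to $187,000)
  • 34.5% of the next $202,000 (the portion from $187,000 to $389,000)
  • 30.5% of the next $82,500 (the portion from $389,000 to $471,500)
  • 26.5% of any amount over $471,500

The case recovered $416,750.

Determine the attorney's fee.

First $82,000 at 45.5% = $37,310.00
Next $43,000 at 42.5% = $18,275.00
Next $62,000 at 39.5% = $24,490.00
Next $202,000 at 34.5% = $69,690.00
Remaining $27,750 at 30.5% = $8,463.75
Fee: $37,310.00 + $18,275.00 + $24,490.00 + $69,690.00 + $8,463.75 = $158,228.75

$158,228.75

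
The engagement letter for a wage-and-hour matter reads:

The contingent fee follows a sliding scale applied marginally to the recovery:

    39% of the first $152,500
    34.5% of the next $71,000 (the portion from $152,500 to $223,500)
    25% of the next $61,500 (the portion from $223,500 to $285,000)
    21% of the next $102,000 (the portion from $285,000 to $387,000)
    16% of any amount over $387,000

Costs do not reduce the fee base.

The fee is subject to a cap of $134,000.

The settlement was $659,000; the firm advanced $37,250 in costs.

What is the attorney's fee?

$134,000.00

Fee base is the gross recovery, $659,000; costs are reimbursed separately.
First $152,500 at 39% = $59,475.00
Next $71,000 at 34.5% = $24,495.00
Next $61,500 at 25% = $15,375.00
Next $102,000 at 21% = $21,420.00
Remaining $272,000 at 16% = $43,520.00
Fee: $59,475.00 + $24,495.00 + $15,375.00 + $21,420.00 + $43,520.00 = $164,285.00
$164,285.00 exceeds the $134,000 cap, so the fee is capped at $134,000.00.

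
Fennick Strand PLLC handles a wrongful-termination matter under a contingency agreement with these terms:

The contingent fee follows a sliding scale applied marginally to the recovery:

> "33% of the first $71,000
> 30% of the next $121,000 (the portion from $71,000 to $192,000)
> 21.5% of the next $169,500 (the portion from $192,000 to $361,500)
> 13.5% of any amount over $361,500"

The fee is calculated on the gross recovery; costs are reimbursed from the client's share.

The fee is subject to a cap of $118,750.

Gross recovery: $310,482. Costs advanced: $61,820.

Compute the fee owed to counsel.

Fee base is the gross recovery, $310,482; costs are reimbursed separately.
First $71,000 at 33% = $23,430.00
Next $121,000 at 30% = $36,300.00
Remaining $118,482 at 21.5% = $25,473.63
Fee: $23,430.00 + $36,300.00 + $25,473.63 = $85,203.63
$85,203.63 is under the $118,750 cap.

$85,203.63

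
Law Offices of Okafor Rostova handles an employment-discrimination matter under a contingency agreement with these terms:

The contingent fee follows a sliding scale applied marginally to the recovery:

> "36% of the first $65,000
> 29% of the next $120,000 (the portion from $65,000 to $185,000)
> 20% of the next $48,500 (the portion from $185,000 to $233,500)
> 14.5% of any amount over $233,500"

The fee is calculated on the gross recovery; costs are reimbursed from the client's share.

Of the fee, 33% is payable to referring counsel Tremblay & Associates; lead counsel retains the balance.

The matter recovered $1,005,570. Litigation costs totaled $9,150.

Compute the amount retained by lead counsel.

$120,499.60

Fee base is the gross recovery, $1,005,570; costs are reimbursed separately.
First $65,000 at 36% = $23,400.00
Next $120,000 at 29% = $34,800.00
Next $48,500 at 20% = $9,700.00
Remaining $772,070 at 14.5% = $111,950.15
Fee: $23,400.00 + $34,800.00 + $9,700.00 + $111,950.15 = $179,850.15
Referral share: 33% of $179,850.15 = $59,350.55; lead counsel retains $179,850.15 − $59,350.55 = $120,499.60.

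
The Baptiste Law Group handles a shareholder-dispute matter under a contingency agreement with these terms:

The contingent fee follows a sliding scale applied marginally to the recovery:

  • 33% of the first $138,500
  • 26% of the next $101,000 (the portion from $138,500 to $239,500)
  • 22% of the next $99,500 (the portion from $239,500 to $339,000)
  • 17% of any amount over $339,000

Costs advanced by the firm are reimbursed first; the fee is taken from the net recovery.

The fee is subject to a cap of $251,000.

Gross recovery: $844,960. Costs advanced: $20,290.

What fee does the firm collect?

$176,418.90

Fee base (net of costs): $844,960 − $20,290 = $824,670
First $138,500 at 33% = $45,705.00
Next $101,000 at 26% = $26,260.00
Next $99,500 at 22% = $21,890.00
Remaining $485,670 at 17% = $82,563.90
Fee: $45,705.00 + $26,260.00 + $21,890.00 + $82,563.90 = $176,418.90
$176,418.90 is under the $251,000 cap.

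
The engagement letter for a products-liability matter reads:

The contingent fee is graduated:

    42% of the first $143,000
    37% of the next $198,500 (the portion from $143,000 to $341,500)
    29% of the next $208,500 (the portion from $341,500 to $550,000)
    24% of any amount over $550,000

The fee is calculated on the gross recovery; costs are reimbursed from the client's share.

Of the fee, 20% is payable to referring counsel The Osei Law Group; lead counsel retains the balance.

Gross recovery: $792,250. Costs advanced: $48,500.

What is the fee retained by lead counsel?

$201,688.00

Fee base is the gross recovery, $792,250; costs are reimbursed separately.
First $143,000 at 42% = $60,060.00
Next $198,500 at 37% = $73,445.00
Next $208,500 at 29% = $60,465.00
Remaining $242,250 at 24% = $58,140.00
Fee: $60,060.00 + $73,445.00 + $60,465.00 + $58,140.00 = $252,110.00
Referral share: 20% of $252,110.00 = $50,422.00; lead counsel retains $252,110.00 − $50,422.00 = $201,688.00.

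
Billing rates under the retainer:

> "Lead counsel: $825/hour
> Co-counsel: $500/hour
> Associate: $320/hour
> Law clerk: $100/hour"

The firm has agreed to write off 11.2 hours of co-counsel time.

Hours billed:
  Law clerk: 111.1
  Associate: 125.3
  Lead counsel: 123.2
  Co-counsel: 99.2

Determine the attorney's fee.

Lead counsel: 123.2 × $825 = $101,640.00
Co-counsel: 99.2 × $500 = $49,600.00
Associate: 125.3 × $320 = $40,096.00
Law clerk: 111.1 × $100 = $11,110.00
Subtotal: $202,446.00
Write-off: 11.2 × $500 = $5,600.00
Total: $202,446.00 − $5,600.00 = $196,846.00

$196,846.00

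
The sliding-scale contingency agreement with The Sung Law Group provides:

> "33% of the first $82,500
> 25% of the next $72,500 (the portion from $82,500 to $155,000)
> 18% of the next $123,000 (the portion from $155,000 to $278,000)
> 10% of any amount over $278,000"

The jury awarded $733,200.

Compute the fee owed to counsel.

First $82,500 at 33% = $27,225.00
Next $72,500 at 25% = $18,125.00
Next $123,000 at 18% = $22,140.00
Remaining $455,200 at 10% = $45,520.00
Fee: $27,225.00 + $18,125.00 + $22,140.00 + $45,520.00 = $113,010.00

$113,010.00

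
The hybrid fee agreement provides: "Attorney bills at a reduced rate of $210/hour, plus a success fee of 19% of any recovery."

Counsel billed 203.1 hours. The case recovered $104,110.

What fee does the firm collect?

$62,431.90

Hourly: 203.1 × $210 = $42,651.00
Success fee: 19% of $104,110 = $19,780.90
Total: $42,651.00 + $19,780.90 = $62,431.90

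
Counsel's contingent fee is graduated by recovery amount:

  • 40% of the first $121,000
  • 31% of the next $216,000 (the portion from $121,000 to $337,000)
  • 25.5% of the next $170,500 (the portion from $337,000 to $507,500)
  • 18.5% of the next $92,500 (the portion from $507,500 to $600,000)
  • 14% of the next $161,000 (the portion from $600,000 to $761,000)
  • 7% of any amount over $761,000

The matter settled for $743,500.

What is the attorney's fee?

First $121,000 at 40% = $48,400.00
Next $216,000 at 31% = $66,960.00
Next $170,500 at 25.5% = $43,477.50
Next $92,500 at 18.5% = $17,112.50
Remaining $143,500 at 14% = $20,090.00
Fee: $48,400.00 + $66,960.00 + $43,477.50 + $17,112.50 + $20,090.00 = $196,040.00

$196,040.00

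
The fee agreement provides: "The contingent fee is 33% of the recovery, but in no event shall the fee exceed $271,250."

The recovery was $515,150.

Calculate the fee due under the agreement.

33% of $515,150 = $169,999.50
That is under the $271,250 cap.

$169,999.50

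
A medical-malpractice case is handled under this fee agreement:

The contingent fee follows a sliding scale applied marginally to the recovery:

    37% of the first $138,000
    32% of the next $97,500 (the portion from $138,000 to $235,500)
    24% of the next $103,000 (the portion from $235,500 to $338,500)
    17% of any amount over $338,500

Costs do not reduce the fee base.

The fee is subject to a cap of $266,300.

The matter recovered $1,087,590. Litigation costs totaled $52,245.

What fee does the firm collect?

Fee base is the gross recovery, $1,087,590; costs are reimbursed separately.
First $138,000 at 37% = $51,060.00
Next $97,500 at 32% = $31,200.00
Next $103,000 at 24% = $24,720.00
Remaining $749,090 at 17% = $127,345.30
Fee: $51,060.00 + $31,200.00 + $24,720.00 + $127,345.30 = $234,325.30
$234,325.30 is under the $266,300 cap.

$234,325.30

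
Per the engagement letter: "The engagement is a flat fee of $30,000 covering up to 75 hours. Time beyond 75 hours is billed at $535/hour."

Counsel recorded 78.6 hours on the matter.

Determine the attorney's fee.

$31,926.00

Flat fee: $30,000.00
Excess hours: 78.6 − 75 = 3.6
Overrun: 3.6 × $535 = $1,926.00
Total: $30,000.00 + $1,926.00 = $31,926.00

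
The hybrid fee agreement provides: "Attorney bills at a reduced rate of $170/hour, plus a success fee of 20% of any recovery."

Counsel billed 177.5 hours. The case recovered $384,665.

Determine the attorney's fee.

$107,108.00

Hourly: 177.5 × $170 = $30,175.00
Success fee: 20% of $384,665 = $76,933.00
Total: $30,175.00 + $76,933.00 = $107,108.00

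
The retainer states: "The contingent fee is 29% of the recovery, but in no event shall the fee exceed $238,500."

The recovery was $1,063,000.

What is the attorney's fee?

29% of $1,063,000 = $308,270.00
That exceeds the $238,500 cap, so the fee is capped at $238,500.

$238,500.00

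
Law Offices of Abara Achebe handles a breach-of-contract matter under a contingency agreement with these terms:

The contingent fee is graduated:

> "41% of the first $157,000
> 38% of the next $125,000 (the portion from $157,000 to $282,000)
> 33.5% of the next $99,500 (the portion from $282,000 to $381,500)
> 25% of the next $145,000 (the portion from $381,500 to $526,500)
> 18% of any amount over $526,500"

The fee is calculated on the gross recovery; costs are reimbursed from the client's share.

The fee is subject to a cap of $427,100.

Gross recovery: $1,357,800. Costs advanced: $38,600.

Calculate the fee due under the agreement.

$331,086.50

Fee base is the gross recovery, $1,357,800; costs are reimbursed separately.
First $157,000 at 41% = $64,370.00
Next $125,000 at 38% = $47,500.00
Next $99,500 at 33.5% = $33,332.50
Next $145,000 at 25% = $36,250.00
Remaining $831,300 at 18% = $149,634.00
Fee: $64,370.00 + $47,500.00 + $33,332.50 + $36,250.00 + $149,634.00 = $331,086.50
$331,086.50 is under the $427,100 cap.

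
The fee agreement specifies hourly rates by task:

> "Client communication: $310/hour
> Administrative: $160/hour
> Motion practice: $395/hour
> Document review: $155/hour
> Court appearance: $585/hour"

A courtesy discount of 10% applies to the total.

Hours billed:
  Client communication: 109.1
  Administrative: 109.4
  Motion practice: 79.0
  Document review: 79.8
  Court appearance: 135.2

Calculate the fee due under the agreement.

$156,591.90

Client communication: 109.1 × $310 = $33,821.00
Administrative: 109.4 × $160 = $17,504.00
Motion practice: 79.0 × $395 = $31,205.00
Document review: 79.8 × $155 = $12,369.00
Court appearance: 135.2 × $585 = $79,092.00
Subtotal: $173,991.00
Less 10% discount: −$17,399.10
Total: $173,991.00 − $17,399.10 = $156,591.90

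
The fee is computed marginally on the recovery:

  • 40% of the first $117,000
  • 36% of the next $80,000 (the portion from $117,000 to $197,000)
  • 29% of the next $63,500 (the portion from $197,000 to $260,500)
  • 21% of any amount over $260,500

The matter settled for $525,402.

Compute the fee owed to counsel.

$149,644.42

First $117,000 at 40% = $46,800.00
Next $80,000 at 36% = $28,800.00
Next $63,500 at 29% = $18,415.00
Remaining $264,902 at 21% = $55,629.42
Fee: $46,800.00 + $28,800.00 + $18,415.00 + $55,629.42 = $149,644.42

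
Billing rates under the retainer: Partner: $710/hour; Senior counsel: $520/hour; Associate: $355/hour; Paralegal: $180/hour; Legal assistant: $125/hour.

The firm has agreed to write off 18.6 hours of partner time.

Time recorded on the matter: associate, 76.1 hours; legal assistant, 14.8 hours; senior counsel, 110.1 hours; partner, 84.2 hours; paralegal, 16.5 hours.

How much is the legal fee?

Partner: 84.2 × $710 = $59,782.00
Senior counsel: 110.1 × $520 = $57,252.00
Associate: 76.1 × $355 = $27,015.50
Paralegal: 16.5 × $180 = $2,970.00
Legal assistant: 14.8 × $125 = $1,850.00
Subtotal: $148,869.50
Write-off: 18.6 × $710 = $13,206.00
Total: $148,869.50 − $13,206.00 = $135,663.50

$135,663.50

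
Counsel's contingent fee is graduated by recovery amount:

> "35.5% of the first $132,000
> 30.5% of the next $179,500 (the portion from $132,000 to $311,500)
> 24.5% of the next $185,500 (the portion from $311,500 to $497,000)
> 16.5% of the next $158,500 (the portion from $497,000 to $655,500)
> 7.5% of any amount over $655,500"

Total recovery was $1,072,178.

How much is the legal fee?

$204,458.35

First $132,000 at 35.5% = $46,860.00
Next $179,500 at 30.5% = $54,747.50
Next $185,500 at 24.5% = $45,447.50
Next $158,500 at 16.5% = $26,152.50
Remaining $416,678 at 7.5% = $31,250.85
Fee: $46,860.00 + $54,747.50 + $45,447.50 + $26,152.50 + $31,250.85 = $204,458.35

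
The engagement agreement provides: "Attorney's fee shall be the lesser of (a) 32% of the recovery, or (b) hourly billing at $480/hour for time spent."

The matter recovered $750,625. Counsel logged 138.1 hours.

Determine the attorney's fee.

(a) 32% of $750,625 = $240,200.00
(b) 138.1 × $480 = $66,288.00
The lesser is (b): $66,288.00.

$66,288.00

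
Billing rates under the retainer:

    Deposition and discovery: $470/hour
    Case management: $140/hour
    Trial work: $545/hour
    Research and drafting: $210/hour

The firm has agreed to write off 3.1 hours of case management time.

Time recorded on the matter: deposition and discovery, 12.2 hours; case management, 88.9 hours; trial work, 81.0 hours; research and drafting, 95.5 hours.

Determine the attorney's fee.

$81,946.00

Deposition and discovery: 12.2 × $470 = $5,734.00
Case management: 88.9 × $140 = $12,446.00
Trial work: 81.0 × $545 = $44,145.00
Research and drafting: 95.5 × $210 = $20,055.00
Subtotal: $82,380.00
Write-off: 3.1 × $140 = $434.00
Total: $82,380.00 − $434.00 = $81,946.00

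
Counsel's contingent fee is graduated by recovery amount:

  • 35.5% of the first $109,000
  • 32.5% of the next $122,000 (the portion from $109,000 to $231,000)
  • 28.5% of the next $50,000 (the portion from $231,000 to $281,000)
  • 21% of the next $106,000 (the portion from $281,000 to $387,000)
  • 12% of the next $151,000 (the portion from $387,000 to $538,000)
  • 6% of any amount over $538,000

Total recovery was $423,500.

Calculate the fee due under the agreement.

$119,235.00

First $109,000 at 35.5% = $38,695.00
Next $122,000 at 32.5% = $39,650.00
Next $50,000 at 28.5% = $14,250.00
Next $106,000 at 21% = $22,260.00
Remaining $36,500 at 12% = $4,380.00
Fee: $38,695.00 + $39,650.00 + $14,250.00 + $22,260.00 + $4,380.00 = $119,235.00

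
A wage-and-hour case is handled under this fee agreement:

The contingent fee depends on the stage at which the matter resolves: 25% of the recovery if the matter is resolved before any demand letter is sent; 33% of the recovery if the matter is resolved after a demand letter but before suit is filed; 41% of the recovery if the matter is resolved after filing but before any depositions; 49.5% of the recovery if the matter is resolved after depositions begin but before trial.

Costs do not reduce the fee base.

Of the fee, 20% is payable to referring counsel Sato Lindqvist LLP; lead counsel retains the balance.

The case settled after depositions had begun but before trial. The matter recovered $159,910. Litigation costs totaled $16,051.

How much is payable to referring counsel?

Fee base is the gross recovery, $159,910; costs are reimbursed separately.
The matter settled after depositions had begun but before trial, so the 49.5% rate applies.
$159,910 × 49.5% = $79,155.45
Referral share: 20% of $79,155.45 = $15,831.09; lead counsel retains $79,155.45 − $15,831.09 = $63,324.36.

$15,831.09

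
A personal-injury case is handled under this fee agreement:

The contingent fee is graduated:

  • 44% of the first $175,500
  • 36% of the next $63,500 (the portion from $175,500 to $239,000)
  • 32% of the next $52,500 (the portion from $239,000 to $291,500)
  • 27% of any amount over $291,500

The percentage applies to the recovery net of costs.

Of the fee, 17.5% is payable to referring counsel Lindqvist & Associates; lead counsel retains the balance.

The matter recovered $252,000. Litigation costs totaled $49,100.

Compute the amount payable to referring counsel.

$15,239.70

Fee base (net of costs): $252,000 − $49,100 = $202,900
First $175,500 at 44% = $77,220.00
Remaining $27,400 at 36% = $9,864.00
Fee: $77,220.00 + $9,864.00 = $87,084.00
Referral share: 17.5% of $87,084.00 = $15,239.70; lead counsel retains $87,084.00 − $15,239.70 = $71,844.30.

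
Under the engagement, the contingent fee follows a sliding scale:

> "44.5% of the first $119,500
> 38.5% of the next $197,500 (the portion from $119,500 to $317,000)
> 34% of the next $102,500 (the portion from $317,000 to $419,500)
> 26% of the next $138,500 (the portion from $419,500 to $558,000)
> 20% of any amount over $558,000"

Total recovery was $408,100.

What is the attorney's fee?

First $119,500 at 44.5% = $53,177.50
Next $197,500 at 38.5% = $76,037.50
Remaining $91,100 at 34% = $30,974.00
Fee: $53,177.50 + $76,037.50 + $30,974.00 = $160,189.00

$160,189.00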